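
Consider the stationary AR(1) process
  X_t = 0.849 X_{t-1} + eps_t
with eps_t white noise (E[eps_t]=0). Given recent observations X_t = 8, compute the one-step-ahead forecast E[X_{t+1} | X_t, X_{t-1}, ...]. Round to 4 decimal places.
E[X_{t+1} \mid \mathcal F_t] = 6.7920

For an AR(p) model X_t = c + sum_i phi_i X_{t-i} + eps_t, the
one-step-ahead conditional mean is
  E[X_{t+1} | X_t, ...] = c + sum_i phi_i X_{t+1-i}.
Substitute known values:
  E[X_{t+1} | ...] = (0.849) * (8)
                   = 6.7920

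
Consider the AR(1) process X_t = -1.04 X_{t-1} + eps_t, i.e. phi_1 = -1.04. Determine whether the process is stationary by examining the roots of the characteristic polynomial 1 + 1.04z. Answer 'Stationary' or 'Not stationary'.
\text{Not stationary}

The AR(p) characteristic polynomial is P(z) = 1 + 1.04z.
Stationarity requires all roots to lie outside the unit circle, i.e. |z| > 1 for every root.
This is linear in z: 1 + (1.04) z = 0  =>  z = -1/(1.04) = -0.961538,  |z| = 0.961538.
Moduli of all roots: 0.9615.
All moduli strictly greater than 1? No.
Verdict: Not stationary.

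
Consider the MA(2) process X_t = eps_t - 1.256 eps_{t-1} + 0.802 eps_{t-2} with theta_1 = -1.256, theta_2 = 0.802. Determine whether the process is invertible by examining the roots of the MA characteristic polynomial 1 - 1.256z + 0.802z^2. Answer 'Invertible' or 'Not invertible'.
\text{Invertible}

The MA(q) characteristic polynomial is P(z) = 1 - 1.256z + 0.802z^2.
Invertibility requires all roots to lie outside the unit circle, i.e. |z| > 1 for every root.
Set 1 + (-1.256) z + (0.802) z^2 = 0, i.e. a z^2 + b z + c = 0 with a = 0.802, b = -1.256, c = 1.
Discriminant D = b^2 - 4ac = (-1.256)^2 - 4*(0.802)*1 = 1.577536 - (3.208) = -1.630464.
D < 0, so the roots are the complex-conjugate pair z = (-b +/- i sqrt(-D)) / (2a) = 0.783 +/- 0.7961i.
For a conjugate pair |z|^2 = z * conj(z) = (product of roots) = c/a = 1/(0.802) = 1.246883, so |z| = sqrt(1.246883) = 1.1166 for both roots.
Moduli of all roots: 1.1166, 1.1166.
All moduli strictly greater than 1? Yes.
Verdict: Invertible.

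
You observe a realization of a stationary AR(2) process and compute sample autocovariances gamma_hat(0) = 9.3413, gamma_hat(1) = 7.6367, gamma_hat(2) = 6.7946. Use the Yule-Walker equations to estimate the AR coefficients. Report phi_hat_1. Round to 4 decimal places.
\hat\phi_{1} = 0.6720

The Yule-Walker equations for an AR(p) process read, in matrix form,
  Gamma_p phi = r_p,   with   (Gamma_p)_{ij} = gamma(|i - j|),
                       (r_p)_i = gamma(i),   i,j = 1..p.
Substitute the sample gammas (Toeplitz matrix and right-hand side of size 2):
  Gamma_p = [[9.3413, 7.6367], [7.6367, 9.3413]]
  r_p     = [7.6367, 6.7946]
Written out:
  9.3413 phi_1 + 7.6367 phi_2 = 7.6367
  7.6367 phi_1 + 9.3413 phi_2 = 6.7946
Solve by Cramer's rule:
  det = gamma(0)^2 - gamma(1)^2 = (9.3413)^2 - (7.6367)^2 = 87.25988569 - 58.31918689 = 28.9406988
  phi_hat_1 = [gamma(1) gamma(0) - gamma(1) gamma(2)] / det = [(7.6367)(9.3413) - (7.6367)(6.7946)] / 28.9406988 = 19.44838389 / 28.9406988 = 0.672
  phi_hat_2 = [gamma(0) gamma(2) - gamma(1)^2] / det = [(9.3413)(6.7946) - (7.6367)^2] / 28.9406988 = 5.15121009 / 28.9406988 = 0.178
So phi_hat = [0.6720, 0.1780].
Therefore phi_hat_1 = 0.6720.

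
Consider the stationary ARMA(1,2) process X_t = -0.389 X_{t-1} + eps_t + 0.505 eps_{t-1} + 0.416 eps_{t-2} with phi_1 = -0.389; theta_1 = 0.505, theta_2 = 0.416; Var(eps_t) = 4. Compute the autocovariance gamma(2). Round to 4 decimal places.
\gamma(2) = 1.5147

Multiply the model equation by X_{t-k} and take expectations. With theta_0 = psi_0 = 1 and psi_j the MA(infinity) weights, this gives
  gamma(k) - sum_i phi_i gamma(k-i) = c_k,
  c_k = sigma^2 * sum_{j=k..q} theta_j psi_{j-k}   (c_k = 0 for k > q),
using gamma(-m) = gamma(m).
psi-weights needed (psi_j = theta_j + sum_i phi_i psi_{j-i}):
  psi_1 = theta_1 + phi_1 = 0.505 + (-0.389) = 0.116
  psi_2 = theta_2 + phi_1 psi_1 = 0.416 + (-0.389)(0.116) = 0.370876
Right-hand sides:
  c_0 = sigma^2 (1 + theta_1 psi_1 + theta_2 psi_2) = 4 * (1 + (0.505)(0.116) + (0.416)(0.370876)) = 4 * 1.212864 = 4.851458
  c_1 = sigma^2 (theta_1 + theta_2 psi_1) = 4 * (0.505 + (0.416)(0.116)) = 2.213024
  c_2 = sigma^2 theta_2 = 4 * (0.416) = 1.664
Equations for k = 0 and k = 1 (AR order 1):
  gamma(0) = phi_1 gamma(1) + c_0
  gamma(1) = phi_1 gamma(0) + c_1
Substituting the second into the first: gamma(0) (1 - phi_1^2) = c_0 + phi_1 c_1, so
  gamma(0) = (c_0 + phi_1 c_1) / (1 - phi_1^2) = (4.851458 + (-0.389)(2.213024)) / (1 - (-0.389)^2) = 3.990591 / 0.848679 = 4.702121.
  gamma(1) = phi_1 gamma(0) + c_1 = (-0.389)(4.702121) + (2.213024) = 0.383899.
For k = 2: gamma(2) = phi_1 gamma(1) + c_2
  = (-0.389)(0.383899) + (1.664) = 1.514663.
Therefore gamma(2) = 1.5147 (to 4 decimal places).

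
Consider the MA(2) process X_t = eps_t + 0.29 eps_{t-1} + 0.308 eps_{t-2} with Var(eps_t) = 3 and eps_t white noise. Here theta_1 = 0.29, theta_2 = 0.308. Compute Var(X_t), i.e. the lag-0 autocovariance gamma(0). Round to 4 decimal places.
\gamma(0) = 3.5369

For an MA(q) process X_t = eps_t + sum_i theta_i eps_{t-i} with
Var(eps_t) = sigma^2, the variance is
  gamma(0) = sigma^2 * (1 + sum_i theta_i^2).
  sum_i theta_i^2 = (0.29)^2 + (0.308)^2 = 0.0841 + 0.094864 = 0.178964.
  gamma(0) = 3 * (1 + 0.178964) = 3 * 1.178964 = 3.536892, which rounds to 3.5369.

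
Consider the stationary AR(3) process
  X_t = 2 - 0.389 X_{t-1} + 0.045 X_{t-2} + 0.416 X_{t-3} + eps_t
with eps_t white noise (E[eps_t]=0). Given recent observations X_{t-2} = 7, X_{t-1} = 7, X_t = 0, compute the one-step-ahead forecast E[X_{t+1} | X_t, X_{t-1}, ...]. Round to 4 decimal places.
E[X_{t+1} \mid \mathcal F_t] = 5.2270

For an AR(p) model X_t = c + sum_i phi_i X_{t-i} + eps_t, the
one-step-ahead conditional mean is
  E[X_{t+1} | X_t, ...] = c + sum_i phi_i X_{t+1-i}.
Substitute known values:
  E[X_{t+1} | ...] = 2 + (-0.389) * (0) + (0.045) * (7) + (0.416) * (7)
                   = 5.2270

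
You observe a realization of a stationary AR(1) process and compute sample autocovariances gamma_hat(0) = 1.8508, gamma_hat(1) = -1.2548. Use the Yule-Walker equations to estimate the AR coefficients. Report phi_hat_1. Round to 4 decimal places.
\hat\phi_{1} = -0.6780

The Yule-Walker equations for an AR(p) process read, in matrix form,
  Gamma_p phi = r_p,   with   (Gamma_p)_{ij} = gamma(|i - j|),
                       (r_p)_i = gamma(i),   i,j = 1..p.
Substitute the sample gammas (Toeplitz matrix and right-hand side of size 1):
  Gamma_p = [[1.8508]]
  r_p     = [-1.2548]
With p = 1 this is the single equation gamma(0) phi_1 = gamma(1):
  phi_hat_1 = gamma(1) / gamma(0) = -1.2548 / 1.8508 = -0.6780.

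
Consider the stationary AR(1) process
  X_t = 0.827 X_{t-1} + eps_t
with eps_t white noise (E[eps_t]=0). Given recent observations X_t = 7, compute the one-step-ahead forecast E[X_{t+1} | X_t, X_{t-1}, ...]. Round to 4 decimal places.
E[X_{t+1} \mid \mathcal F_t] = 5.7890

For an AR(p) model X_t = c + sum_i phi_i X_{t-i} + eps_t, the
one-step-ahead conditional mean is
  E[X_{t+1} | X_t, ...] = c + sum_i phi_i X_{t+1-i}.
Substitute known values:
  E[X_{t+1} | ...] = (0.827) * (7)
                   = 5.7890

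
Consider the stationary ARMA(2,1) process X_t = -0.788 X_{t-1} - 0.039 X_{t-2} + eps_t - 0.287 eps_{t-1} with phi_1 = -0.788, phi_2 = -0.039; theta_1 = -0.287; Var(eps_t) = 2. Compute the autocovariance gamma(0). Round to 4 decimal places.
\gamma(0) = 7.1564

Multiply the model equation by X_{t-k} and take expectations. With theta_0 = psi_0 = 1 and psi_j the MA(infinity) weights, this gives
  gamma(k) - sum_i phi_i gamma(k-i) = c_k,
  c_k = sigma^2 * sum_{j=k..q} theta_j psi_{j-k}   (c_k = 0 for k > q),
using gamma(-m) = gamma(m).
psi-weights needed (psi_j = theta_j + sum_i phi_i psi_{j-i}):
  psi_1 = theta_1 + phi_1 = -0.287 + (-0.788) = -1.075
Right-hand sides:
  c_0 = sigma^2 (1 + theta_1 psi_1) = 2 * (1 + (-0.287)(-1.075)) = 2 * 1.308525 = 2.61705
  c_1 = sigma^2 theta_1 = 2 * (-0.287) = -0.574
  c_2 = 0
Equations for k = 0, 1, 2 (AR order 2, c_2 = 0):
  (E0) gamma(0) = phi_1 gamma(1) + phi_2 gamma(2) + c_0
  (E1) gamma(1) = phi_1 gamma(0) + phi_2 gamma(1) + c_1
  (E2) gamma(2) = phi_1 gamma(1) + phi_2 gamma(0)
From (E1): gamma(1) = A gamma(0) + B with
  A = phi_1 / (1 - phi_2) = -0.788 / 1.039 = -0.758422,   B = c_1 / (1 - phi_2) = -0.574 / 1.039 = -0.552454.
Insert (E2) into (E0): gamma(0) (1 - phi_2^2) = phi_1 (1 + phi_2) gamma(1) + c_0.
  phi_1 (1 + phi_2) = (-0.788)(0.961) = -0.757268,   1 - phi_2^2 = 0.998479.
Replace gamma(1) by A gamma(0) + B and collect gamma(0):
  gamma(0) [0.998479 - (-0.757268)(-0.758422)] = (-0.757268)(-0.552454) + 2.61705
  gamma(0) * 0.424151 = 3.035406
  gamma(0) = 3.035406 / 0.424151 = 7.156434.
Therefore gamma(0) = 7.1564 (to 4 decimal places).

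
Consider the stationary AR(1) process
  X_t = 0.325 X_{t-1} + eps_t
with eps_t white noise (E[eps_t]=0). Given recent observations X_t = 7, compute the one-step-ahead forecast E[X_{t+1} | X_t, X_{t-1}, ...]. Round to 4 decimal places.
E[X_{t+1} \mid \mathcal F_t] = 2.2750

For an AR(p) model X_t = c + sum_i phi_i X_{t-i} + eps_t, the
one-step-ahead conditional mean is
  E[X_{t+1} | X_t, ...] = c + sum_i phi_i X_{t+1-i}.
Substitute known values:
  E[X_{t+1} | ...] = (0.325) * (7)
                   = 2.2750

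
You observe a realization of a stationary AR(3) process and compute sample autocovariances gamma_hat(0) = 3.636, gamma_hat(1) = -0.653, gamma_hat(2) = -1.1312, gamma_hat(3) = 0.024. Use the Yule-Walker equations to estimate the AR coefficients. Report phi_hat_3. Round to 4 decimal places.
\hat\phi_{3} = -0.1570

The Yule-Walker equations for an AR(p) process read, in matrix form,
  Gamma_p phi = r_p,   with   (Gamma_p)_{ij} = gamma(|i - j|),
                       (r_p)_i = gamma(i),   i,j = 1..p.
Substitute the sample gammas (Toeplitz matrix and right-hand side of size 3):
  Gamma_p = [[3.636, -0.653, -1.1312], [-0.653, 3.636, -0.653], [-1.1312, -0.653, 3.636]]
  r_p     = [-0.653, -1.1312, 0.024]
Written out (R1..R3):
  (R1) 3.636 phi_1 - 0.653 phi_2 - 1.1312 phi_3 = -0.653
  (R2) -0.653 phi_1 + 3.636 phi_2 - 0.653 phi_3 = -1.1312
  (R3) -1.1312 phi_1 - 0.653 phi_2 + 3.636 phi_3 = 0.024
Gaussian elimination:
  R2 <- R2 - (-0.653/3.636) R1 = R2 - (-0.179593) R1:  3.518726 phi_2 - 0.856156 phi_3 = -1.248474
  R3 <- R3 - (-1.1312/3.636) R1 = R3 - (-0.311111) R1:  -0.856156 phi_2 + 3.284071 phi_3 = -0.179156
  R3 <- R3 - (-0.856156/3.518726) R2 = R3 - (-0.243314) R2:  3.075756 phi_3 = -0.482927
Back-substitution:
  phi_hat_3 = -0.482927 / 3.075756 = -0.157011
  phi_hat_2 = (-1.248474 - (-0.856156)(-0.157011)) / 3.518726 = -0.393012
  phi_hat_1 = (-0.653 - (-0.653)(-0.393012) - (-1.1312)(-0.157011)) / 3.636 = -0.299023
So phi_hat = [-0.2990, -0.3930, -0.1570].
Therefore phi_hat_3 = -0.1570.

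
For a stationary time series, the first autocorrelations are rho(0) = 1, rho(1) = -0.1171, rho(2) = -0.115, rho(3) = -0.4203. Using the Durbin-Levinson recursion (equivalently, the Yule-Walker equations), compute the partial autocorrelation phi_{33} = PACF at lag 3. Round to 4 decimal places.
\phi_{33} = -0.4650

The PACF at lag k is phi_{kk}, the last component of the solution
to the Yule-Walker system G_k phi = r_k where
  (G_k)_{ij} = rho(|i - j|), (r_k)_i = rho(i), i,j = 1..k.
Equivalently, Durbin-Levinson gives phi_{kk} iteratively:
  phi_{11} = rho(1)
  phi_{kk} = [rho(k) - sum_{j=1..k-1} phi_{k-1,j} rho(k-j)]
            / [1 - sum_{j=1..k-1} phi_{k-1,j} rho(j)],
  phi_{k,j} = phi_{k-1,j} - phi_{kk} phi_{k-1,k-j},  j = 1..k-1.
Step k = 1:
  phi_11 = rho(1) = -0.1171.
Step k = 2:
  phi_22 = [rho(2) - phi_11 rho(1)] / [1 - phi_11 rho(1)] = [-0.115 - (-0.1171)(-0.1171)] / [1 - (-0.1171)(-0.1171)]
         = -0.12871241 / 0.98628759 = -0.130502.
  Update: phi_21 = phi_11 - phi_22 phi_11 = -0.1171 - (-0.130502)(-0.1171) = -0.132382.
Step k = 3:
  phi_33 = [rho(3) - phi_21 rho(2) - phi_22 rho(1)] / [1 - phi_21 rho(1) - phi_22 rho(2)]
    numerator   = -0.4203 - (-0.132382)(-0.115) - (-0.130502)(-0.1171) = -0.45080568
    denominator = 1 - (-0.132382)(-0.1171) - (-0.130502)(-0.115) = 0.96949038
  phi_33 = -0.45080568 / 0.96949038 = -0.465.
Therefore phi_{33} = -0.4650.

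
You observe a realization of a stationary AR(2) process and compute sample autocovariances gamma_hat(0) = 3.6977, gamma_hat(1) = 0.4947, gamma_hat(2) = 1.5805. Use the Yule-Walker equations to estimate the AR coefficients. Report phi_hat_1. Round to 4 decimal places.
\hat\phi_{1} = 0.0780

The Yule-Walker equations for an AR(p) process read, in matrix form,
  Gamma_p phi = r_p,   with   (Gamma_p)_{ij} = gamma(|i - j|),
                       (r_p)_i = gamma(i),   i,j = 1..p.
Substitute the sample gammas (Toeplitz matrix and right-hand side of size 2):
  Gamma_p = [[3.6977, 0.4947], [0.4947, 3.6977]]
  r_p     = [0.4947, 1.5805]
Written out:
  3.6977 phi_1 + 0.4947 phi_2 = 0.4947
  0.4947 phi_1 + 3.6977 phi_2 = 1.5805
Solve by Cramer's rule:
  det = gamma(0)^2 - gamma(1)^2 = (3.6977)^2 - (0.4947)^2 = 13.67298529 - 0.24472809 = 13.4282572
  phi_hat_1 = [gamma(1) gamma(0) - gamma(1) gamma(2)] / det = [(0.4947)(3.6977) - (0.4947)(1.5805)] / 13.4282572 = 1.04737884 / 13.4282572 = 0.078
  phi_hat_2 = [gamma(0) gamma(2) - gamma(1)^2] / det = [(3.6977)(1.5805) - (0.4947)^2] / 13.4282572 = 5.59948676 / 13.4282572 = 0.417
So phi_hat = [0.0780, 0.4170].
Therefore phi_hat_1 = 0.0780.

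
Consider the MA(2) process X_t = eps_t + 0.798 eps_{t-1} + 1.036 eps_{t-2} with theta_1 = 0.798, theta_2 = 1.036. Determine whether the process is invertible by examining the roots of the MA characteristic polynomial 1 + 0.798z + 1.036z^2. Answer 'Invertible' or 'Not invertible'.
\text{Not invertible}

The MA(q) characteristic polynomial is P(z) = 1 + 0.798z + 1.036z^2.
Invertibility requires all roots to lie outside the unit circle, i.e. |z| > 1 for every root.
Set 1 + (0.798) z + (1.036) z^2 = 0, i.e. a z^2 + b z + c = 0 with a = 1.036, b = 0.798, c = 1.
Discriminant D = b^2 - 4ac = (0.798)^2 - 4*(1.036)*1 = 0.636804 - (4.144) = -3.507196.
D < 0, so the roots are the complex-conjugate pair z = (-b +/- i sqrt(-D)) / (2a) = -0.3851 +/- 0.9038i.
For a conjugate pair |z|^2 = z * conj(z) = (product of roots) = c/a = 1/(1.036) = 0.965251, so |z| = sqrt(0.965251) = 0.9825 for both roots.
Moduli of all roots: 0.9825, 0.9825.
All moduli strictly greater than 1? No.
Verdict: Not invertible.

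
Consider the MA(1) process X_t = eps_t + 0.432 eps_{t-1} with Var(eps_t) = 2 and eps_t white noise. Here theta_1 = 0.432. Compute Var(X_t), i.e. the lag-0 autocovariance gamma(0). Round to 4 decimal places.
\gamma(0) = 2.3732

For an MA(q) process X_t = eps_t + sum_i theta_i eps_{t-i} with
Var(eps_t) = sigma^2, the variance is
  gamma(0) = sigma^2 * (1 + sum_i theta_i^2).
  sum_i theta_i^2 = (0.432)^2 = 0.186624.
  gamma(0) = 2 * (1 + 0.186624) = 2 * 1.186624 = 2.373248, which rounds to 2.3732.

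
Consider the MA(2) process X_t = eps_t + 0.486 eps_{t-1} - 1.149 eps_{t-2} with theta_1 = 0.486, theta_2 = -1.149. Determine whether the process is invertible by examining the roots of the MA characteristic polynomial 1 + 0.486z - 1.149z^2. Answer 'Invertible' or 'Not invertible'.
\text{Not invertible}

The MA(q) characteristic polynomial is P(z) = 1 + 0.486z - 1.149z^2.
Invertibility requires all roots to lie outside the unit circle, i.e. |z| > 1 for every root.
Set 1 + (0.486) z + (-1.149) z^2 = 0, i.e. a z^2 + b z + c = 0 with a = -1.149, b = 0.486, c = 1.
Discriminant D = b^2 - 4ac = (0.486)^2 - 4*(-1.149)*1 = 0.236196 - (-4.596) = 4.832196.
D >= 0, so the roots are real: z = (-b +/- sqrt(D)) / (2a) = (-0.486 +/- 2.198226) / (-2.298).
  z_1 = (-0.486 + 2.198226) / (-2.298) = -0.7451,   |z_1| = 0.7451.
  z_2 = (-0.486 - 2.198226) / (-2.298) = 1.1681,   |z_2| = 1.1681.
Moduli of all roots: 0.7451, 1.1681.
All moduli strictly greater than 1? No.
Verdict: Not invertible.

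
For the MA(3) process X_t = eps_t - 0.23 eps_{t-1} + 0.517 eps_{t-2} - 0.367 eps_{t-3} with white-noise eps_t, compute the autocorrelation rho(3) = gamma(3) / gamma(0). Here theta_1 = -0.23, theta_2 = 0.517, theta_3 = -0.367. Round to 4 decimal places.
\rho(3) = -0.2523

For an MA(q) process with theta_0 = 1, the autocovariance is
  gamma(k) = sigma^2 * sum_{i=0..q-k} theta_i * theta_{i+k},
and rho(k) = gamma(k) / gamma(0). Sigma^2 cancels.
  numerator   = (1)*(-0.367) = -0.367.
  denominator = (1)^2 + (-0.23)^2 + (0.517)^2 + (-0.367)^2 = 1.454878.
  rho(3) = -0.367 / 1.454878 = -0.2523.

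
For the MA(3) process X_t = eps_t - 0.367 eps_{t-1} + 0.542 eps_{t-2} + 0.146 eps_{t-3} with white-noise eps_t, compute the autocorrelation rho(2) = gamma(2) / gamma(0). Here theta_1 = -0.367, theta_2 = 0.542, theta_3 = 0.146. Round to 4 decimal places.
\rho(2) = 0.3369

For an MA(q) process with theta_0 = 1, the autocovariance is
  gamma(k) = sigma^2 * sum_{i=0..q-k} theta_i * theta_{i+k},
and rho(k) = gamma(k) / gamma(0). Sigma^2 cancels.
  numerator   = (1)*(0.542) + (-0.367)*(0.146) = 0.488418.
  denominator = (1)^2 + (-0.367)^2 + (0.542)^2 + (0.146)^2 = 1.449769.
  rho(2) = 0.488418 / 1.449769 = 0.3369.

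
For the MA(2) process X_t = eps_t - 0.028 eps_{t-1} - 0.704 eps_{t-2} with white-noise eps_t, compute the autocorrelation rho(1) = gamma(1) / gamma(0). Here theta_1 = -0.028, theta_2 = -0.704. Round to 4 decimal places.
\rho(1) = -0.0055

For an MA(q) process with theta_0 = 1, the autocovariance is
  gamma(k) = sigma^2 * sum_{i=0..q-k} theta_i * theta_{i+k},
and rho(k) = gamma(k) / gamma(0). Sigma^2 cancels.
  numerator   = (1)*(-0.028) + (-0.028)*(-0.704) = -0.008288.
  denominator = (1)^2 + (-0.028)^2 + (-0.704)^2 = 1.4964.
  rho(1) = -0.008288 / 1.4964 = -0.0055.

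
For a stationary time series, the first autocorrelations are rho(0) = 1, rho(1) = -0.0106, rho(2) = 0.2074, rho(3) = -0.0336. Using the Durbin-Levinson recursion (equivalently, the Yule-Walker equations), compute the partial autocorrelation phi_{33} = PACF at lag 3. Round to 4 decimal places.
\phi_{33} = -0.0310

The PACF at lag k is phi_{kk}, the last component of the solution
to the Yule-Walker system G_k phi = r_k where
  (G_k)_{ij} = rho(|i - j|), (r_k)_i = rho(i), i,j = 1..k.
Equivalently, Durbin-Levinson gives phi_{kk} iteratively:
  phi_{11} = rho(1)
  phi_{kk} = [rho(k) - sum_{j=1..k-1} phi_{k-1,j} rho(k-j)]
            / [1 - sum_{j=1..k-1} phi_{k-1,j} rho(j)],
  phi_{k,j} = phi_{k-1,j} - phi_{kk} phi_{k-1,k-j},  j = 1..k-1.
Step k = 1:
  phi_11 = rho(1) = -0.0106.
Step k = 2:
  phi_22 = [rho(2) - phi_11 rho(1)] / [1 - phi_11 rho(1)] = [0.2074 - (-0.0106)(-0.0106)] / [1 - (-0.0106)(-0.0106)]
         = 0.20728764 / 0.99988764 = 0.207311.
  Update: phi_21 = phi_11 - phi_22 phi_11 = -0.0106 - (0.207311)(-0.0106) = -0.008403.
Step k = 3:
  phi_33 = [rho(3) - phi_21 rho(2) - phi_22 rho(1)] / [1 - phi_21 rho(1) - phi_22 rho(2)]
    numerator   = -0.0336 - (-0.008403)(0.2074) - (0.207311)(-0.0106) = -0.02965982
    denominator = 1 - (-0.008403)(-0.0106) - (0.207311)(0.2074) = 0.95691465
  phi_33 = -0.02965982 / 0.95691465 = -0.031.
Therefore phi_{33} = -0.0310.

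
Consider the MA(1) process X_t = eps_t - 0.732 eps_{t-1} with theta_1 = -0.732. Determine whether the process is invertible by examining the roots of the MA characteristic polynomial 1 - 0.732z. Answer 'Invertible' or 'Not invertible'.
\text{Invertible}

The MA(q) characteristic polynomial is P(z) = 1 - 0.732z.
Invertibility requires all roots to lie outside the unit circle, i.e. |z| > 1 for every root.
This is linear in z: 1 + (-0.732) z = 0  =>  z = -1/(-0.732) = 1.36612,  |z| = 1.36612.
Moduli of all roots: 1.3661.
All moduli strictly greater than 1? Yes.
Verdict: Invertible.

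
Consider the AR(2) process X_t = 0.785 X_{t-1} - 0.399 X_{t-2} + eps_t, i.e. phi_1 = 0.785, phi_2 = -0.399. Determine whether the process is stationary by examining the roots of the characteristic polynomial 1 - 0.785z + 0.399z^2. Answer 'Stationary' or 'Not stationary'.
\text{Stationary}

The AR(p) characteristic polynomial is P(z) = 1 - 0.785z + 0.399z^2.
Stationarity requires all roots to lie outside the unit circle, i.e. |z| > 1 for every root.
Set 1 + (-0.785) z + (0.399) z^2 = 0, i.e. a z^2 + b z + c = 0 with a = 0.399, b = -0.785, c = 1.
Discriminant D = b^2 - 4ac = (-0.785)^2 - 4*(0.399)*1 = 0.616225 - (1.596) = -0.979775.
D < 0, so the roots are the complex-conjugate pair z = (-b +/- i sqrt(-D)) / (2a) = 0.9837 +/- 1.2404i.
For a conjugate pair |z|^2 = z * conj(z) = (product of roots) = c/a = 1/(0.399) = 2.506266, so |z| = sqrt(2.506266) = 1.5831 for both roots.
Moduli of all roots: 1.5831, 1.5831.
All moduli strictly greater than 1? Yes.
Verdict: Stationary.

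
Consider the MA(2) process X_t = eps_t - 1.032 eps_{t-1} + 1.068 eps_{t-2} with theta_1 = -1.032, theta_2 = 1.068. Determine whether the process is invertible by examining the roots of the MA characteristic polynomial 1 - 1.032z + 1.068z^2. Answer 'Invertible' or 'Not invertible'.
\text{Not invertible}

The MA(q) characteristic polynomial is P(z) = 1 - 1.032z + 1.068z^2.
Invertibility requires all roots to lie outside the unit circle, i.e. |z| > 1 for every root.
Set 1 + (-1.032) z + (1.068) z^2 = 0, i.e. a z^2 + b z + c = 0 with a = 1.068, b = -1.032, c = 1.
Discriminant D = b^2 - 4ac = (-1.032)^2 - 4*(1.068)*1 = 1.065024 - (4.272) = -3.206976.
D < 0, so the roots are the complex-conjugate pair z = (-b +/- i sqrt(-D)) / (2a) = 0.4831 +/- 0.8384i.
For a conjugate pair |z|^2 = z * conj(z) = (product of roots) = c/a = 1/(1.068) = 0.93633, so |z| = sqrt(0.93633) = 0.9676 for both roots.
Moduli of all roots: 0.9676, 0.9676.
All moduli strictly greater than 1? No.
Verdict: Not invertible.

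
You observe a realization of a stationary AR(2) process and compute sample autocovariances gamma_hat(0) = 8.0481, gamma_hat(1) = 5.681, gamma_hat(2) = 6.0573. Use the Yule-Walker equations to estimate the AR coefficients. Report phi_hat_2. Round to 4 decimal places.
\hat\phi_{2} = 0.5070

The Yule-Walker equations for an AR(p) process read, in matrix form,
  Gamma_p phi = r_p,   with   (Gamma_p)_{ij} = gamma(|i - j|),
                       (r_p)_i = gamma(i),   i,j = 1..p.
Substitute the sample gammas (Toeplitz matrix and right-hand side of size 2):
  Gamma_p = [[8.0481, 5.681], [5.681, 8.0481]]
  r_p     = [5.681, 6.0573]
Written out:
  8.0481 phi_1 + 5.681 phi_2 = 5.681
  5.681 phi_1 + 8.0481 phi_2 = 6.0573
Solve by Cramer's rule:
  det = gamma(0)^2 - gamma(1)^2 = (8.0481)^2 - (5.681)^2 = 64.77191361 - 32.273761 = 32.49815261
  phi_hat_1 = [gamma(1) gamma(0) - gamma(1) gamma(2)] / det = [(5.681)(8.0481) - (5.681)(6.0573)] / 32.49815261 = 11.3097348 / 32.49815261 = 0.348
  phi_hat_2 = [gamma(0) gamma(2) - gamma(1)^2] / det = [(8.0481)(6.0573) - (5.681)^2] / 32.49815261 = 16.47599513 / 32.49815261 = 0.507
So phi_hat = [0.3480, 0.5070].
Therefore phi_hat_2 = 0.5070.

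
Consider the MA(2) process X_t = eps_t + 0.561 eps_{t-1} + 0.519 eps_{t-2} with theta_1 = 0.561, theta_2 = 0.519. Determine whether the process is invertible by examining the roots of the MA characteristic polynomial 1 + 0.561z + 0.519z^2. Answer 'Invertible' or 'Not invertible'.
\text{Invertible}

The MA(q) characteristic polynomial is P(z) = 1 + 0.561z + 0.519z^2.
Invertibility requires all roots to lie outside the unit circle, i.e. |z| > 1 for every root.
Set 1 + (0.561) z + (0.519) z^2 = 0, i.e. a z^2 + b z + c = 0 with a = 0.519, b = 0.561, c = 1.
Discriminant D = b^2 - 4ac = (0.561)^2 - 4*(0.519)*1 = 0.314721 - (2.076) = -1.761279.
D < 0, so the roots are the complex-conjugate pair z = (-b +/- i sqrt(-D)) / (2a) = -0.5405 +/- 1.2785i.
For a conjugate pair |z|^2 = z * conj(z) = (product of roots) = c/a = 1/(0.519) = 1.926782, so |z| = sqrt(1.926782) = 1.3881 for both roots.
Moduli of all roots: 1.3881, 1.3881.
All moduli strictly greater than 1? Yes.
Verdict: Invertible.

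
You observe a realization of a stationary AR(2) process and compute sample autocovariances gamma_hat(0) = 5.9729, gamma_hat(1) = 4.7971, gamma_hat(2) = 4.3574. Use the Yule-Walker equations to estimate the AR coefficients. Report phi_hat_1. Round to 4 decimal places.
\hat\phi_{1} = 0.6120

The Yule-Walker equations for an AR(p) process read, in matrix form,
  Gamma_p phi = r_p,   with   (Gamma_p)_{ij} = gamma(|i - j|),
                       (r_p)_i = gamma(i),   i,j = 1..p.
Substitute the sample gammas (Toeplitz matrix and right-hand side of size 2):
  Gamma_p = [[5.9729, 4.7971], [4.7971, 5.9729]]
  r_p     = [4.7971, 4.3574]
Written out:
  5.9729 phi_1 + 4.7971 phi_2 = 4.7971
  4.7971 phi_1 + 5.9729 phi_2 = 4.3574
Solve by Cramer's rule:
  det = gamma(0)^2 - gamma(1)^2 = (5.9729)^2 - (4.7971)^2 = 35.67553441 - 23.01216841 = 12.663366
  phi_hat_1 = [gamma(1) gamma(0) - gamma(1) gamma(2)] / det = [(4.7971)(5.9729) - (4.7971)(4.3574)] / 12.663366 = 7.74971505 / 12.663366 = 0.612
  phi_hat_2 = [gamma(0) gamma(2) - gamma(1)^2] / det = [(5.9729)(4.3574) - (4.7971)^2] / 12.663366 = 3.01414605 / 12.663366 = 0.238
So phi_hat = [0.6120, 0.2380].
Therefore phi_hat_1 = 0.6120.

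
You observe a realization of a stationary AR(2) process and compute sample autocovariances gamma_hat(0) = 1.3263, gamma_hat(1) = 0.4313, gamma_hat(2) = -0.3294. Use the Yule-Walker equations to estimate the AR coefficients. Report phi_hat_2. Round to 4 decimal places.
\hat\phi_{2} = -0.3960

The Yule-Walker equations for an AR(p) process read, in matrix form,
  Gamma_p phi = r_p,   with   (Gamma_p)_{ij} = gamma(|i - j|),
                       (r_p)_i = gamma(i),   i,j = 1..p.
Substitute the sample gammas (Toeplitz matrix and right-hand side of size 2):
  Gamma_p = [[1.3263, 0.4313], [0.4313, 1.3263]]
  r_p     = [0.4313, -0.3294]
Written out:
  1.3263 phi_1 + 0.4313 phi_2 = 0.4313
  0.4313 phi_1 + 1.3263 phi_2 = -0.3294
Solve by Cramer's rule:
  det = gamma(0)^2 - gamma(1)^2 = (1.3263)^2 - (0.4313)^2 = 1.75907169 - 0.18601969 = 1.573052
  phi_hat_1 = [gamma(1) gamma(0) - gamma(1) gamma(2)] / det = [(0.4313)(1.3263) - (0.4313)(-0.3294)] / 1.573052 = 0.71410341 / 1.573052 = 0.454
  phi_hat_2 = [gamma(0) gamma(2) - gamma(1)^2] / det = [(1.3263)(-0.3294) - (0.4313)^2] / 1.573052 = -0.62290291 / 1.573052 = -0.396
So phi_hat = [0.4540, -0.3960].
Therefore phi_hat_2 = -0.3960.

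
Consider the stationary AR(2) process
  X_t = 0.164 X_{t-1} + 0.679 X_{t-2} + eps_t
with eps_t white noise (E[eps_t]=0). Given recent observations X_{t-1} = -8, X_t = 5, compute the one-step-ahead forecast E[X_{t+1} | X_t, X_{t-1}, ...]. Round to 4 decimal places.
E[X_{t+1} \mid \mathcal F_t] = -4.6120

For an AR(p) model X_t = c + sum_i phi_i X_{t-i} + eps_t, the
one-step-ahead conditional mean is
  E[X_{t+1} | X_t, ...] = c + sum_i phi_i X_{t+1-i}.
Substitute known values:
  E[X_{t+1} | ...] = (0.164) * (5) + (0.679) * (-8)
                   = -4.6120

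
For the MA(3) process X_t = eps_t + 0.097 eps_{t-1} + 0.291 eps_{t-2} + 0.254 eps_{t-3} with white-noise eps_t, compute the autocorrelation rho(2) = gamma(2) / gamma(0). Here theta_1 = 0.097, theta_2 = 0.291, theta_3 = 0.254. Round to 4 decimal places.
\rho(2) = 0.2724

For an MA(q) process with theta_0 = 1, the autocovariance is
  gamma(k) = sigma^2 * sum_{i=0..q-k} theta_i * theta_{i+k},
and rho(k) = gamma(k) / gamma(0). Sigma^2 cancels.
  numerator   = (1)*(0.291) + (0.097)*(0.254) = 0.315638.
  denominator = (1)^2 + (0.097)^2 + (0.291)^2 + (0.254)^2 = 1.158606.
  rho(2) = 0.315638 / 1.158606 = 0.2724.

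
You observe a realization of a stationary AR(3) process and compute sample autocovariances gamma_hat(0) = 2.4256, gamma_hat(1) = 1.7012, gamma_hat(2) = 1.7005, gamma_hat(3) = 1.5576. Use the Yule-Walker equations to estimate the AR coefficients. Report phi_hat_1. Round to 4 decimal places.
\hat\phi_{1} = 0.3501

The Yule-Walker equations for an AR(p) process read, in matrix form,
  Gamma_p phi = r_p,   with   (Gamma_p)_{ij} = gamma(|i - j|),
                       (r_p)_i = gamma(i),   i,j = 1..p.
Substitute the sample gammas (Toeplitz matrix and right-hand side of size 3):
  Gamma_p = [[2.4256, 1.7012, 1.7005], [1.7012, 2.4256, 1.7012], [1.7005, 1.7012, 2.4256]]
  r_p     = [1.7012, 1.7005, 1.5576]
Written out (R1..R3):
  (R1) 2.4256 phi_1 + 1.7012 phi_2 + 1.7005 phi_3 = 1.7012
  (R2) 1.7012 phi_1 + 2.4256 phi_2 + 1.7012 phi_3 = 1.7005
  (R3) 1.7005 phi_1 + 1.7012 phi_2 + 2.4256 phi_3 = 1.5576
Gaussian elimination:
  R2 <- R2 - (1.7012/2.4256) R1 = R2 - (0.701352) R1:  1.23246 phi_2 + 0.508551 phi_3 = 0.50736
  R3 <- R3 - (1.7005/2.4256) R1 = R3 - (0.701064) R1:  0.508551 phi_2 + 1.233441 phi_3 = 0.364951
  R3 <- R3 - (0.508551/1.23246) R2 = R3 - (0.412631) R2:  1.023598 phi_3 = 0.155598
Back-substitution:
  phi_hat_3 = 0.155598 / 1.023598 = 0.152011
  phi_hat_2 = (0.50736 - (0.508551)(0.152011)) / 1.23246 = 0.34894
  phi_hat_1 = (1.7012 - (1.7012)(0.34894) - (1.7005)(0.152011)) / 2.4256 = 0.350053
So phi_hat = [0.3501, 0.3489, 0.1520].
Therefore phi_hat_1 = 0.3501.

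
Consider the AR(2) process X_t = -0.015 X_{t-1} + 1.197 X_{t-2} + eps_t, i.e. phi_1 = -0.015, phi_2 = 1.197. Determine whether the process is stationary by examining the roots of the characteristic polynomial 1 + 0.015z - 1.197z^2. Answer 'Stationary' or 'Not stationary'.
\text{Not stationary}

The AR(p) characteristic polynomial is P(z) = 1 + 0.015z - 1.197z^2.
Stationarity requires all roots to lie outside the unit circle, i.e. |z| > 1 for every root.
Set 1 + (0.015) z + (-1.197) z^2 = 0, i.e. a z^2 + b z + c = 0 with a = -1.197, b = 0.015, c = 1.
Discriminant D = b^2 - 4ac = (0.015)^2 - 4*(-1.197)*1 = 0.000225 - (-4.788) = 4.788225.
D >= 0, so the roots are real: z = (-b +/- sqrt(D)) / (2a) = (-0.015 +/- 2.188201) / (-2.394).
  z_1 = (-0.015 + 2.188201) / (-2.394) = -0.9078,   |z_1| = 0.9078.
  z_2 = (-0.015 - 2.188201) / (-2.394) = 0.9203,   |z_2| = 0.9203.
Moduli of all roots: 0.9078, 0.9203.
All moduli strictly greater than 1? No.
Verdict: Not stationary.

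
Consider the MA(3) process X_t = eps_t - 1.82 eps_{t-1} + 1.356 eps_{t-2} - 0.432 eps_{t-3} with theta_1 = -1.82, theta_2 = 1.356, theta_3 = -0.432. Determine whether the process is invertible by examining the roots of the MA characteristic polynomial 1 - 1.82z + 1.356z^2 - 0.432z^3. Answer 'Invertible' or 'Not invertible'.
\text{Invertible}

The MA(q) characteristic polynomial is P(z) = 1 - 1.82z + 1.356z^2 - 0.432z^3.
Invertibility requires all roots to lie outside the unit circle, i.e. |z| > 1 for every root.
Degree 3: look for a simple real root z0 first, then factor out (1 - z/z0) and solve the remaining quadratic.
Testing z0 = 1.25: P(1.25) = 1 + (-1.82)(1.25) + (1.356)(1.25)^2 + (-0.432)(1.25)^3
  = 1 + (-2.275) + (2.11875) + (-0.84375) = 0.  So z_0 = 1.25 is a root, |z_0| = 1.25.
Divide out the factor (1 - 0.8 z) = (1 - z/z0) (since 1/z0 = 0.8):
  P(z) = (1 - 0.8 z)(1 + (-1.02) z + (0.54) z^2)
  [check: z-coef -1.02 - (0.8) = -1.82; z^2-coef 0.54 - (0.8)(-1.02) = 1.356; z^3-coef -(0.8)(0.54) = -0.432.]
Remaining roots from the quadratic factor 1 + (-1.02) z + (0.54) z^2:
  Set 1 + (-1.02) z + (0.54) z^2 = 0, i.e. a z^2 + b z + c = 0 with a = 0.54, b = -1.02, c = 1.
  Discriminant D = b^2 - 4ac = (-1.02)^2 - 4*(0.54)*1 = 1.0404 - (2.16) = -1.1196.
  D < 0, so the roots are the complex-conjugate pair z = (-b +/- i sqrt(-D)) / (2a) = 0.9444 +/- 0.9797i.
  For a conjugate pair |z|^2 = z * conj(z) = (product of roots) = c/a = 1/(0.54) = 1.851852, so |z| = sqrt(1.851852) = 1.3608 for both roots.
Moduli of all roots: 1.2500, 1.3608, 1.3608.
All moduli strictly greater than 1? Yes.
Verdict: Invertible.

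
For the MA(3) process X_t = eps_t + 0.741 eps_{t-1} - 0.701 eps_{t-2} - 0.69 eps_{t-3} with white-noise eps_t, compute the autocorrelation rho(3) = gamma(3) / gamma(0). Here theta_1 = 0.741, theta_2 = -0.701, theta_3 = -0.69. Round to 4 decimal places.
\rho(3) = -0.2742

For an MA(q) process with theta_0 = 1, the autocovariance is
  gamma(k) = sigma^2 * sum_{i=0..q-k} theta_i * theta_{i+k},
and rho(k) = gamma(k) / gamma(0). Sigma^2 cancels.
  numerator   = (1)*(-0.69) = -0.69.
  denominator = (1)^2 + (0.741)^2 + (-0.701)^2 + (-0.69)^2 = 2.516582.
  rho(3) = -0.69 / 2.516582 = -0.2742.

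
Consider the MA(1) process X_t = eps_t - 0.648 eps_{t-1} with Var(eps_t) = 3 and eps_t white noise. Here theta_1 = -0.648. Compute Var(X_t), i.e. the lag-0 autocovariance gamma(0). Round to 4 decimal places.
\gamma(0) = 4.2597

For an MA(q) process X_t = eps_t + sum_i theta_i eps_{t-i} with
Var(eps_t) = sigma^2, the variance is
  gamma(0) = sigma^2 * (1 + sum_i theta_i^2).
  sum_i theta_i^2 = (-0.648)^2 = 0.419904.
  gamma(0) = 3 * (1 + 0.419904) = 3 * 1.419904 = 4.259712, which rounds to 4.2597.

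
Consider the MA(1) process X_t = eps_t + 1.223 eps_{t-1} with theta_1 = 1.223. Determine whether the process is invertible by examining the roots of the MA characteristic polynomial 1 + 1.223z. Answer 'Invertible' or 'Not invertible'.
\text{Not invertible}

The MA(q) characteristic polynomial is P(z) = 1 + 1.223z.
Invertibility requires all roots to lie outside the unit circle, i.e. |z| > 1 for every root.
This is linear in z: 1 + (1.223) z = 0  =>  z = -1/(1.223) = -0.817661,  |z| = 0.817661.
Moduli of all roots: 0.8177.
All moduli strictly greater than 1? No.
Verdict: Not invertible.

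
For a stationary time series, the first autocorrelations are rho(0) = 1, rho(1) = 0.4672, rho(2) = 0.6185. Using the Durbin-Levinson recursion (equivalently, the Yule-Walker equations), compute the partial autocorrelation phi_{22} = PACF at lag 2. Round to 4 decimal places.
\phi_{22} = 0.5120

The PACF at lag k is phi_{kk}, the last component of the solution
to the Yule-Walker system G_k phi = r_k where
  (G_k)_{ij} = rho(|i - j|), (r_k)_i = rho(i), i,j = 1..k.
Equivalently, Durbin-Levinson gives phi_{kk} iteratively:
  phi_{11} = rho(1)
  phi_{kk} = [rho(k) - sum_{j=1..k-1} phi_{k-1,j} rho(k-j)]
            / [1 - sum_{j=1..k-1} phi_{k-1,j} rho(j)],
  phi_{k,j} = phi_{k-1,j} - phi_{kk} phi_{k-1,k-j},  j = 1..k-1.
Step k = 1:
  phi_11 = rho(1) = 0.4672.
Step k = 2:
  phi_22 = [rho(2) - phi_11 rho(1)] / [1 - phi_11 rho(1)] = [0.6185 - (0.4672)(0.4672)] / [1 - (0.4672)(0.4672)]
         = 0.40022416 / 0.78172416 = 0.512.
Therefore phi_{22} = 0.5120.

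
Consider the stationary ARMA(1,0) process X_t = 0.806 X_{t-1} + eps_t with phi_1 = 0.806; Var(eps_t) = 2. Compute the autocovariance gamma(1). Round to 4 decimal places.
\gamma(1) = 4.6009

Multiply the model equation by X_{t-k} and take expectations. With theta_0 = psi_0 = 1 and psi_j the MA(infinity) weights, this gives
  gamma(k) - sum_i phi_i gamma(k-i) = c_k,
  c_k = sigma^2 * sum_{j=k..q} theta_j psi_{j-k}   (c_k = 0 for k > q),
using gamma(-m) = gamma(m).
Pure AR (q = 0): c_0 = sigma^2 = 2, c_k = 0 for k >= 1.
Equations for k = 0 and k = 1 (AR order 1):
  gamma(0) = phi_1 gamma(1) + c_0
  gamma(1) = phi_1 gamma(0) + c_1
Substituting the second into the first: gamma(0) (1 - phi_1^2) = c_0 + phi_1 c_1, so
  gamma(0) = c_0 / (1 - phi_1^2) = 2 / (1 - (0.806)^2) = 2 / 0.350364 = 5.708349.
  gamma(1) = phi_1 gamma(0) = (0.806)(5.708349) = 4.600929.
Therefore gamma(1) = 4.6009 (to 4 decimal places).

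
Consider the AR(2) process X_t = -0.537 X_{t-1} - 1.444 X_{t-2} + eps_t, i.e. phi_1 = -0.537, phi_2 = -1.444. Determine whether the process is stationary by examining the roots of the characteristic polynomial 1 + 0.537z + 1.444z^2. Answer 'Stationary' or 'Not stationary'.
\text{Not stationary}

The AR(p) characteristic polynomial is P(z) = 1 + 0.537z + 1.444z^2.
Stationarity requires all roots to lie outside the unit circle, i.e. |z| > 1 for every root.
Set 1 + (0.537) z + (1.444) z^2 = 0, i.e. a z^2 + b z + c = 0 with a = 1.444, b = 0.537, c = 1.
Discriminant D = b^2 - 4ac = (0.537)^2 - 4*(1.444)*1 = 0.288369 - (5.776) = -5.487631.
D < 0, so the roots are the complex-conjugate pair z = (-b +/- i sqrt(-D)) / (2a) = -0.1859 +/- 0.8111i.
For a conjugate pair |z|^2 = z * conj(z) = (product of roots) = c/a = 1/(1.444) = 0.692521, so |z| = sqrt(0.692521) = 0.8322 for both roots.
Moduli of all roots: 0.8322, 0.8322.
All moduli strictly greater than 1? No.
Verdict: Not stationary.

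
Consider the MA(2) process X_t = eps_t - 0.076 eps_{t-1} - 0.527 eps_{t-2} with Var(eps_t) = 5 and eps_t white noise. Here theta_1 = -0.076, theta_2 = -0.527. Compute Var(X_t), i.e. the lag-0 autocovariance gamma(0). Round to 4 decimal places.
\gamma(0) = 6.4175

For an MA(q) process X_t = eps_t + sum_i theta_i eps_{t-i} with
Var(eps_t) = sigma^2, the variance is
  gamma(0) = sigma^2 * (1 + sum_i theta_i^2).
  sum_i theta_i^2 = (-0.076)^2 + (-0.527)^2 = 0.005776 + 0.277729 = 0.283505.
  gamma(0) = 5 * (1 + 0.283505) = 5 * 1.283505 = 6.417525, which rounds to 6.4175.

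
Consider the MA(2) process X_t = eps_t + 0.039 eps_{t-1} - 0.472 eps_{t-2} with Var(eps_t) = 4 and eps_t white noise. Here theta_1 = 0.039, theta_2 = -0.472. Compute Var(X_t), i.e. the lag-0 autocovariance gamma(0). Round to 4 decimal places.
\gamma(0) = 4.8972

For an MA(q) process X_t = eps_t + sum_i theta_i eps_{t-i} with
Var(eps_t) = sigma^2, the variance is
  gamma(0) = sigma^2 * (1 + sum_i theta_i^2).
  sum_i theta_i^2 = (0.039)^2 + (-0.472)^2 = 0.001521 + 0.222784 = 0.224305.
  gamma(0) = 4 * (1 + 0.224305) = 4 * 1.224305 = 4.89722, which rounds to 4.8972.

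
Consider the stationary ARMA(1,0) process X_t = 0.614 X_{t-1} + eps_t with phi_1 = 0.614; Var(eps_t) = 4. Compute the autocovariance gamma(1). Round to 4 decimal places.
\gamma(1) = 3.9422

Multiply the model equation by X_{t-k} and take expectations. With theta_0 = psi_0 = 1 and psi_j the MA(infinity) weights, this gives
  gamma(k) - sum_i phi_i gamma(k-i) = c_k,
  c_k = sigma^2 * sum_{j=k..q} theta_j psi_{j-k}   (c_k = 0 for k > q),
using gamma(-m) = gamma(m).
Pure AR (q = 0): c_0 = sigma^2 = 4, c_k = 0 for k >= 1.
Equations for k = 0 and k = 1 (AR order 1):
  gamma(0) = phi_1 gamma(1) + c_0
  gamma(1) = phi_1 gamma(0) + c_1
Substituting the second into the first: gamma(0) (1 - phi_1^2) = c_0 + phi_1 c_1, so
  gamma(0) = c_0 / (1 - phi_1^2) = 4 / (1 - (0.614)^2) = 4 / 0.623004 = 6.420505.
  gamma(1) = phi_1 gamma(0) = (0.614)(6.420505) = 3.94219.
Therefore gamma(1) = 3.9422 (to 4 decimal places).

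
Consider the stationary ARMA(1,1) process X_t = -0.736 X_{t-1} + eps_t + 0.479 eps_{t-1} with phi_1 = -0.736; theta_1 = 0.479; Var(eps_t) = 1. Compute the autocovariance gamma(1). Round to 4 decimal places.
\gamma(1) = -0.3631

Multiply the model equation by X_{t-k} and take expectations. With theta_0 = psi_0 = 1 and psi_j the MA(infinity) weights, this gives
  gamma(k) - sum_i phi_i gamma(k-i) = c_k,
  c_k = sigma^2 * sum_{j=k..q} theta_j psi_{j-k}   (c_k = 0 for k > q),
using gamma(-m) = gamma(m).
psi-weights needed (psi_j = theta_j + sum_i phi_i psi_{j-i}):
  psi_1 = theta_1 + phi_1 = 0.479 + (-0.736) = -0.257
Right-hand sides:
  c_0 = sigma^2 (1 + theta_1 psi_1) = 1 * (1 + (0.479)(-0.257)) = 1 * 0.876897 = 0.876897
  c_1 = sigma^2 theta_1 = 1 * (0.479) = 0.479
  c_2 = 0
Equations for k = 0 and k = 1 (AR order 1):
  gamma(0) = phi_1 gamma(1) + c_0
  gamma(1) = phi_1 gamma(0) + c_1
Substituting the second into the first: gamma(0) (1 - phi_1^2) = c_0 + phi_1 c_1, so
  gamma(0) = (c_0 + phi_1 c_1) / (1 - phi_1^2) = (0.876897 + (-0.736)(0.479)) / (1 - (-0.736)^2) = 0.524353 / 0.458304 = 1.144116.
  gamma(1) = phi_1 gamma(0) + c_1 = (-0.736)(1.144116) + (0.479) = -0.363069.
Therefore gamma(1) = -0.3631 (to 4 decimal places).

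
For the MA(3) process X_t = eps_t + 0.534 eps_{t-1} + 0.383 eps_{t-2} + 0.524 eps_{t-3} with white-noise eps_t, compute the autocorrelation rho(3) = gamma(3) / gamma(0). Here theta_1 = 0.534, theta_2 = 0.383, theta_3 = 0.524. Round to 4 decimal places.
\rho(3) = 0.3071

For an MA(q) process with theta_0 = 1, the autocovariance is
  gamma(k) = sigma^2 * sum_{i=0..q-k} theta_i * theta_{i+k},
and rho(k) = gamma(k) / gamma(0). Sigma^2 cancels.
  numerator   = (1)*(0.524) = 0.524.
  denominator = (1)^2 + (0.534)^2 + (0.383)^2 + (0.524)^2 = 1.706421.
  rho(3) = 0.524 / 1.706421 = 0.3071.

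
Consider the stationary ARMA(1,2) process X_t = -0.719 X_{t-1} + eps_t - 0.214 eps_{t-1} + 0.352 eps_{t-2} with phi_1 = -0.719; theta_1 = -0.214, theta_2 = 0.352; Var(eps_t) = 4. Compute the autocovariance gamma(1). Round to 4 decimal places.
\gamma(1) = -13.7781

Multiply the model equation by X_{t-k} and take expectations. With theta_0 = psi_0 = 1 and psi_j the MA(infinity) weights, this gives
  gamma(k) - sum_i phi_i gamma(k-i) = c_k,
  c_k = sigma^2 * sum_{j=k..q} theta_j psi_{j-k}   (c_k = 0 for k > q),
using gamma(-m) = gamma(m).
psi-weights needed (psi_j = theta_j + sum_i phi_i psi_{j-i}):
  psi_1 = theta_1 + phi_1 = -0.214 + (-0.719) = -0.933
  psi_2 = theta_2 + phi_1 psi_1 = 0.352 + (-0.719)(-0.933) = 1.022827
Right-hand sides:
  c_0 = sigma^2 (1 + theta_1 psi_1 + theta_2 psi_2) = 4 * (1 + (-0.214)(-0.933) + (0.352)(1.022827)) = 4 * 1.559697 = 6.238788
  c_1 = sigma^2 (theta_1 + theta_2 psi_1) = 4 * (-0.214 + (0.352)(-0.933)) = -2.169664
  c_2 = sigma^2 theta_2 = 4 * (0.352) = 1.408
Equations for k = 0 and k = 1 (AR order 1):
  gamma(0) = phi_1 gamma(1) + c_0
  gamma(1) = phi_1 gamma(0) + c_1
Substituting the second into the first: gamma(0) (1 - phi_1^2) = c_0 + phi_1 c_1, so
  gamma(0) = (c_0 + phi_1 c_1) / (1 - phi_1^2) = (6.238788 + (-0.719)(-2.169664)) / (1 - (-0.719)^2) = 7.798777 / 0.483039 = 16.145232.
  gamma(1) = phi_1 gamma(0) + c_1 = (-0.719)(16.145232) + (-2.169664) = -13.778086.
Therefore gamma(1) = -13.7781 (to 4 decimal places).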